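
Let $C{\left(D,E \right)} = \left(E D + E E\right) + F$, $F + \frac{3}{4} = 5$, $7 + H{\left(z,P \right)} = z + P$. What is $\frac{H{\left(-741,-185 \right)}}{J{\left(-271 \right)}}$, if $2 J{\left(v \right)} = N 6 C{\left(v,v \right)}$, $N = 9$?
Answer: $- \frac{1244}{5287905} \approx -0.00023525$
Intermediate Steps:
$H{\left(z,P \right)} = -7 + P + z$ ($H{\left(z,P \right)} = -7 + \left(z + P\right) = -7 + \left(P + z\right) = -7 + P + z$)
$F = \frac{17}{4}$ ($F = - \frac{3}{4} + 5 = \frac{17}{4} \approx 4.25$)
$C{\left(D,E \right)} = \frac{17}{4} + E^{2} + D E$ ($C{\left(D,E \right)} = \left(E D + E E\right) + \frac{17}{4} = \left(D E + E^{2}\right) + \frac{17}{4} = \left(E^{2} + D E\right) + \frac{17}{4} = \frac{17}{4} + E^{2} + D E$)
$J{\left(v \right)} = \frac{459}{4} + 54 v^{2}$ ($J{\left(v \right)} = \frac{9 \cdot 6 \left(\frac{17}{4} + v^{2} + v v\right)}{2} = \frac{54 \left(\frac{17}{4} + v^{2} + v^{2}\right)}{2} = \frac{54 \left(\frac{17}{4} + 2 v^{2}\right)}{2} = \frac{\frac{459}{2} + 108 v^{2}}{2} = \frac{459}{4} + 54 v^{2}$)
$\frac{H{\left(-741,-185 \right)}}{J{\left(-271 \right)}} = \frac{-7 - 185 - 741}{\frac{459}{4} + 54 \left(-271\right)^{2}} = - \frac{933}{\frac{459}{4} + 54 \cdot 73441} = - \frac{933}{\frac{459}{4} + 3965814} = - \frac{933}{\frac{15863715}{4}} = \left(-933\right) \frac{4}{15863715} = - \frac{1244}{5287905}$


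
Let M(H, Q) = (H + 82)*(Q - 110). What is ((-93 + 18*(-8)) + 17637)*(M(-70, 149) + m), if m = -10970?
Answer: -182734800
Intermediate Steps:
M(H, Q) = (-110 + Q)*(82 + H) (M(H, Q) = (82 + H)*(-110 + Q) = (-110 + Q)*(82 + H))
((-93 + 18*(-8)) + 17637)*(M(-70, 149) + m) = ((-93 + 18*(-8)) + 17637)*((-9020 - 110*(-70) + 82*149 - 70*149) - 10970) = ((-93 - 144) + 17637)*((-9020 + 7700 + 12218 - 10430) - 10970) = (-237 + 17637)*(468 - 10970) = 17400*(-10502) = -182734800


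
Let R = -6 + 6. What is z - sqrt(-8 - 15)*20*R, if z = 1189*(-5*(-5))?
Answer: 29725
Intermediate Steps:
R = 0
z = 29725 (z = 1189*25 = 29725)
z - sqrt(-8 - 15)*20*R = 29725 - sqrt(-8 - 15)*20*0 = 29725 - sqrt(-23)*20*0 = 29725 - (I*sqrt(23))*20*0 = 29725 - 20*I*sqrt(23)*0 = 29725 - 1*0 = 29725 + 0 = 29725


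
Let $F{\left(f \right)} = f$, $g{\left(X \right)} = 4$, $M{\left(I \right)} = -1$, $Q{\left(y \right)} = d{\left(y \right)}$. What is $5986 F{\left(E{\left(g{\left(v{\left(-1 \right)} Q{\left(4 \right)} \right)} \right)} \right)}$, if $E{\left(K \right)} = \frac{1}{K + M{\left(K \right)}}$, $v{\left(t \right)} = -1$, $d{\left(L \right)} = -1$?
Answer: $\frac{5986}{3} \approx 1995.3$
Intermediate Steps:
$Q{\left(y \right)} = -1$
$E{\left(K \right)} = \frac{1}{-1 + K}$ ($E{\left(K \right)} = \frac{1}{K - 1} = \frac{1}{-1 + K}$)
$5986 F{\left(E{\left(g{\left(v{\left(-1 \right)} Q{\left(4 \right)} \right)} \right)} \right)} = \frac{5986}{-1 + 4} = \frac{5986}{3}$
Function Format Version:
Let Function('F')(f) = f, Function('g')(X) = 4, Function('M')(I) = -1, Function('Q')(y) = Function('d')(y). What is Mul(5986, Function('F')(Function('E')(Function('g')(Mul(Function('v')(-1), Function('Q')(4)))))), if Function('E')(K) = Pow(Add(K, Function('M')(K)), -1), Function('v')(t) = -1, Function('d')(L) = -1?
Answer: Rational(5986, 3) ≈ 1995.3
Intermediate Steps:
Function('Q')(y) = -1
Function('E')(K) = Pow(Add(-1, K), -1) (Function('E')(K) = Pow(Add(K, -1), -1) = Pow(Add(-1, K), -1))
Mul(5986, Function('F')(Function('E')(Function('g')(Mul(Function('v')(-1), Function('Q')(4)))))) = Mul(5986, Pow(Add(-1, 4), -1)) = Mul(5986, Pow(3, -1)) = Mul(5986, Rational(1, 3)) = Rational(5986, 3)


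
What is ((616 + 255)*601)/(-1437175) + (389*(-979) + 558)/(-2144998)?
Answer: -576325399283/3082737500650 ≈ -0.18695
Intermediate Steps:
((616 + 255)*601)/(-1437175) + (389*(-979) + 558)/(-2144998) = (871*601)*(-1/1437175) + (-380831 + 558)*(-1/2144998) = 523471*(-1/1437175) - 380273*(-1/2144998) = -523471/1437175 + 380273/2144998 = -576325399283/3082737500650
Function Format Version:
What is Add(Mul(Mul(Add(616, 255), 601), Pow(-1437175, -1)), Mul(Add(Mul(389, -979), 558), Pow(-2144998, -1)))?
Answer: Rational(-576325399283, 3082737500650) ≈ -0.18695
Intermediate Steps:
Add(Mul(Mul(Add(616, 255), 601), Pow(-1437175, -1)), Mul(Add(Mul(389, -979), 558), Pow(-2144998, -1))) = Add(Mul(Mul(871, 601), Rational(-1, 1437175)), Mul(Add(-380831, 558), Rational(-1, 2144998))) = Add(Mul(523471, Rational(-1, 1437175)), Mul(-380273, Rational(-1, 2144998))) = Add(Rational(-523471, 1437175), Rational(380273, 2144998)) = Rational(-576325399283, 3082737500650)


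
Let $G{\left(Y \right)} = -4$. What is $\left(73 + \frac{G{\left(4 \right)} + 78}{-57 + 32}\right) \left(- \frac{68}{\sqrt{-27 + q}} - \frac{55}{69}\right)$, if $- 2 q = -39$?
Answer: $- \frac{19261}{345} + \frac{119068 i \sqrt{30}}{375} \approx -55.829 + 1739.1 i$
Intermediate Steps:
$q = \frac{39}{2}$ ($q = \left(- \frac{1}{2}\right) \left(-39\right) = \frac{39}{2} \approx 19.5$)
$\left(73 + \frac{G{\left(4 \right)} + 78}{-57 + 32}\right) \left(- \frac{68}{\sqrt{-27 + q}} - \frac{55}{69}\right) = \left(73 + \frac{-4 + 78}{-57 + 32}\right) \left(- \frac{68}{\sqrt{-27 + \frac{39}{2}}} - \frac{55}{69}\right) = \left(73 + \frac{74}{-25}\right) \left(- \frac{68}{\sqrt{- \frac{15}{2}}} - \frac{55}{69}\right) = \left(73 + 74 \left(- \frac{1}{25}\right)\right) \left(- \frac{68}{\frac{1}{2} i \sqrt{30}} - \frac{55}{69}\right) = \left(73 - \frac{74}{25}\right) \left(- 68 \left(- \frac{i \sqrt{30}}{15}\right) - \frac{55}{69}\right) = \frac{1751 \left(\frac{68 i \sqrt{30}}{15} - \frac{55}{69}\right)}{25} = \frac{1751 \left(- \frac{55}{69} + \frac{68 i \sqrt{30}}{15}\right)}{25} = - \frac{19261}{345} + \frac{119068 i \sqrt{30}}{375}$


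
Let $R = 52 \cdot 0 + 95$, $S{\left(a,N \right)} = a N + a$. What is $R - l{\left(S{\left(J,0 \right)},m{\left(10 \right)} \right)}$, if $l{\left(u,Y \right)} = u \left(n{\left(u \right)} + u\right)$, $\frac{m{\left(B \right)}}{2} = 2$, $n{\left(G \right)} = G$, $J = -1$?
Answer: $93$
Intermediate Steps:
$m{\left(B \right)} = 4$ ($m{\left(B \right)} = 2 \cdot 2 = 4$)
$S{\left(a,N \right)} = a + N a$ ($S{\left(a,N \right)} = N a + a = a + N a$)
$l{\left(u,Y \right)} = 2 u^{2}$ ($l{\left(u,Y \right)} = u \left(u + u\right) = u 2 u = 2 u^{2}$)
$R = 95$ ($R = 0 + 95 = 95$)
$R - l{\left(S{\left(J,0 \right)},m{\left(10 \right)} \right)} = 95 - 2 \left(- (1 + 0)\right)^{2} = 95 - 2 \left(\left(-1\right) 1\right)^{2} = 95 - 2 \left(-1\right)^{2} = 95 - 2 \cdot 1 = 95 - 2 = 93$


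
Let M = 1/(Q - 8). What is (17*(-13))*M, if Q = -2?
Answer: 221/10 ≈ 22.100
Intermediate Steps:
M = -⅒ (M = 1/(-2 - 8) = 1/(-10) = -⅒ ≈ -0.10000)
(17*(-13))*M = (17*(-13))*(-⅒) = -221*(-⅒) = 221/10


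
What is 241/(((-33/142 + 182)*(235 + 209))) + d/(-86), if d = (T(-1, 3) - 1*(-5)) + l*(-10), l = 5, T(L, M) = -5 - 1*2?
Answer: 149716865/246391806 ≈ 0.60764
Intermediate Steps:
T(L, M) = -7 (T(L, M) = -5 - 2 = -7)
d = -52 (d = (-7 - 1*(-5)) + 5*(-10) = (-7 + 5) - 50 = -2 - 50 = -52)
241/(((-33/142 + 182)*(235 + 209))) + d/(-86) = 241/(((-33/142 + 182)*(235 + 209))) - 52/(-86) = 241/(((-33*1/142 + 182)*444)) - 52*(-1/86) = 241/(((-33/142 + 182)*444)) + 26/43 = 241/(((25811/142)*444)) + 26/43 = 241/(5730042/71) + 26/43 = 241*(71/5730042) + 26/43 = 17111/5730042 + 26/43 = 149716865/246391806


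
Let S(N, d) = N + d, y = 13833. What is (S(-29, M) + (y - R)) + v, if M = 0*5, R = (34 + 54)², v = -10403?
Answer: -4343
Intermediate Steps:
R = 7744 (R = 88² = 7744)
M = 0
(S(-29, M) + (y - R)) + v = ((-29 + 0) + (13833 - 1*7744)) - 10403 = (-29 + (13833 - 7744)) - 10403 = (-29 + 6089) - 10403 = 6060 - 10403 = -4343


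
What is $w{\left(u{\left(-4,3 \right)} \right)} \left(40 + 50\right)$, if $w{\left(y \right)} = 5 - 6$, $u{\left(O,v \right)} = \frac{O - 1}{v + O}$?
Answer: $-90$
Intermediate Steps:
$u{\left(O,v \right)} = \frac{-1 + O}{O + v}$
$w{\left(y \right)} = -1$
$w{\left(u{\left(-4,3 \right)} \right)} \left(40 + 50\right) = - (40 + 50) = \left(-1\right) 90 = -90$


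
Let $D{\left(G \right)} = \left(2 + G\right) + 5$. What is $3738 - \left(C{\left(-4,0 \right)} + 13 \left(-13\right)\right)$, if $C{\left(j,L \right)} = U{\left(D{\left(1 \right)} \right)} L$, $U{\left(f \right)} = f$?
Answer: $3907$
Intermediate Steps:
$D{\left(G \right)} = 7 + G$
$C{\left(j,L \right)} = 8 L$ ($C{\left(j,L \right)} = \left(7 + 1\right) L = 8 L$)
$3738 - \left(C{\left(-4,0 \right)} + 13 \left(-13\right)\right) = 3738 - \left(8 \cdot 0 + 13 \left(-13\right)\right) = 3738 - \left(0 - 169\right) = 3738 - -169 = 3738 + 169 = 3907$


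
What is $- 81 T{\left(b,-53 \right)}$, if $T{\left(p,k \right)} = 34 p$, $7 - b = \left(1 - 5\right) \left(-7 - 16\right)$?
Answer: $234090$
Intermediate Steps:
$b = -85$ ($b = 7 - \left(1 - 5\right) \left(-7 - 16\right) = 7 - \left(-4\right) \left(-23\right) = 7 - 92 = -85$)
$- 81 T{\left(b,-53 \right)} = - 81 \cdot 34 \left(-85\right) = \left(-81\right) \left(-2890\right) = 234090$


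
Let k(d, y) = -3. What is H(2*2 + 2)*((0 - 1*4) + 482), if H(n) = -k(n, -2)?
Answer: 1434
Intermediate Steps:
H(n) = 3 (H(n) = -1*(-3) = 3)
H(2*2 + 2)*((0 - 1*4) + 482) = 3*((0 - 1*4) + 482) = 3*((0 - 4) + 482) = 3*(-4 + 482) = 3*478 = 1434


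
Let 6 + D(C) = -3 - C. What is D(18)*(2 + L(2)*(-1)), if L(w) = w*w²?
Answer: 162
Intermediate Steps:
L(w) = w³
D(C) = -9 - C (D(C) = -6 + (-3 - C) = -9 - C)
D(18)*(2 + L(2)*(-1)) = (-9 - 1*18)*(2 + 2³*(-1)) = (-9 - 18)*(2 + 8*(-1)) = -27*(2 - 8) = -27*(-6) = 162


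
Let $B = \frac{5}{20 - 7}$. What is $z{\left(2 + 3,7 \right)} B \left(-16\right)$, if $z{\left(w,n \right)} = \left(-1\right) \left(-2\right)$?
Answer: $- \frac{160}{13} \approx -12.308$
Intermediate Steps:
$z{\left(w,n \right)} = 2$
$B = \frac{5}{13} \approx 0.38462$
$z{\left(2 + 3,7 \right)} B \left(-16\right) = 2 \cdot \frac{5}{13} \left(-16\right) = \frac{10}{13} \left(-16\right) = - \frac{160}{13}$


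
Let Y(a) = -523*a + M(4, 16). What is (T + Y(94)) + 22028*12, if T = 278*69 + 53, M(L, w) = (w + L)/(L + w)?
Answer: 234410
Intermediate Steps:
M(L, w) = 1 (M(L, w) = (L + w)/(L + w) = 1)
Y(a) = 1 - 523*a (Y(a) = -523*a + 1 = 1 - 523*a)
T = 19235 (T = 19182 + 53 = 19235)
(T + Y(94)) + 22028*12 = (19235 + (1 - 523*94)) + 22028*12 = (19235 + (1 - 49162)) + 264336 = (19235 - 49161) + 264336 = -29926 + 264336 = 234410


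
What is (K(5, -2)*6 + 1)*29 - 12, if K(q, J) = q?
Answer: 887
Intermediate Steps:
(K(5, -2)*6 + 1)*29 - 12 = (5*6 + 1)*29 - 12 = (30 + 1)*29 - 12 = 31*29 - 12 = 899 - 12 = 887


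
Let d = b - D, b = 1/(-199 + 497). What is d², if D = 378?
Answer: 12688445449/88804 ≈ 1.4288e+5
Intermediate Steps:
b = 1/298 ≈ 0.0033557
d = -112643/298 (d = 1/298 - 1*378 = 1/298 - 378 = -112643/298 ≈ -378.00)
d² = (-112643/298)² = 12688445449/88804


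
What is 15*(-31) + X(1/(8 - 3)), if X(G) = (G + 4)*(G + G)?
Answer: -11583/25 ≈ -463.32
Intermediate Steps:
X(G) = 2*G*(4 + G) (X(G) = (4 + G)*(2*G) = 2*G*(4 + G))
15*(-31) + X(1/(8 - 3)) = 15*(-31) + 2*(4 + 1/(8 - 3))/(8 - 3) = -465 + 2*(4 + 1/5)/5 = -465 + 2*(⅕)*(4 + ⅕) = -465 + 2*(⅕)*(21/5) = -465 + 42/25 = -11583/25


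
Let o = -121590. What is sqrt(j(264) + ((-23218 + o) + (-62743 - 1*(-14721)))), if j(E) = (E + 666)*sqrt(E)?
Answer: sqrt(-192830 + 1860*sqrt(66)) ≈ 421.57*I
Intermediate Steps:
j(E) = sqrt(E)*(666 + E) (j(E) = (666 + E)*sqrt(E) = sqrt(E)*(666 + E))
sqrt(j(264) + ((-23218 + o) + (-62743 - 1*(-14721)))) = sqrt(sqrt(264)*(666 + 264) + ((-23218 - 121590) + (-62743 - 1*(-14721)))) = sqrt((2*sqrt(66))*930 + (-144808 + (-62743 + 14721))) = sqrt(1860*sqrt(66) + (-144808 - 48022)) = sqrt(1860*sqrt(66) - 192830) = sqrt(-192830 + 1860*sqrt(66))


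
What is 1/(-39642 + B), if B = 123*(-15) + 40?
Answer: -1/41447 ≈ -2.4127e-5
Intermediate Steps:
B = -1805 (B = -1845 + 40 = -1805)
1/(-39642 + B) = 1/(-39642 - 1805) = 1/(-41447) = -1/41447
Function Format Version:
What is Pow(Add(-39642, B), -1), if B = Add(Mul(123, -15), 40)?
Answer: Rational(-1, 41447) ≈ -2.4127e-5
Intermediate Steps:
B = -1805 (B = Add(-1845, 40) = -1805)
Pow(Add(-39642, B), -1) = Pow(Add(-39642, -1805), -1) = Pow(-41447, -1) = Rational(-1, 41447)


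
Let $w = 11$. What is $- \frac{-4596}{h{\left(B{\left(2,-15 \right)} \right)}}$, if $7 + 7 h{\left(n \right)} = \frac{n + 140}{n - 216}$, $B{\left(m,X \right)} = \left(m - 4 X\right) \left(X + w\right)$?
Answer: $- \frac{3731952}{785} \approx -4754.1$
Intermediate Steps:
$B{\left(m,X \right)} = \left(11 + X\right) \left(m - 4 X\right)$ ($B{\left(m,X \right)} = \left(m - 4 X\right) \left(X + 11\right) = \left(m - 4 X\right) \left(11 + X\right) = \left(11 + X\right) \left(m - 4 X\right)$)
$h{\left(n \right)} = -1 + \frac{140 + n}{7 \left(-216 + n\right)}$ ($h{\left(n \right)} = -1 + \frac{\left(n + 140\right) \frac{1}{n - 216}}{7} = -1 + \frac{\left(140 + n\right) \frac{1}{-216 + n}}{7} = -1 + \frac{\frac{1}{-216 + n} \left(140 + n\right)}{7} = -1 + \frac{140 + n}{7 \left(-216 + n\right)}$)
$- \frac{-4596}{h{\left(B{\left(2,-15 \right)} \right)}} = - \frac{-4596}{\frac{2}{7} \frac{1}{-216 - \left(-652 + 900\right)} \left(826 - 3 \left(\left(-44\right) \left(-15\right) - 4 \left(-15\right)^{2} + 11 \cdot 2 - 30\right)\right)} = - \frac{-4596}{\frac{2}{7} \frac{1}{-216 + \left(660 - 900 + 22 - 30\right)} \left(826 - 3 \left(660 - 900 + 22 - 30\right)\right)} = - \frac{-4596}{\frac{2}{7} \frac{1}{-216 - 248} \left(826 - -744\right)} = - \frac{-4596}{\frac{2}{7} \frac{1}{-464} \left(826 + 744\right)} = - \frac{-4596}{\frac{2}{7} \left(- \frac{1}{464}\right) 1570} = - \frac{-4596}{- \frac{785}{812}} = - \frac{\left(-4596\right) \left(-812\right)}{785} = \left(-1\right) \frac{3731952}{785} = - \frac{3731952}{785}$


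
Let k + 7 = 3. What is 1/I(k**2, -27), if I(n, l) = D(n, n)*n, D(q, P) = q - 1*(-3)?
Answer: 1/304 ≈ 0.0032895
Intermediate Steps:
k = -4 (k = -7 + 3 = -4)
D(q, P) = 3 + q (D(q, P) = q + 3 = 3 + q)
I(n, l) = n*(3 + n) (I(n, l) = (3 + n)*n = n*(3 + n))
1/I(k**2, -27) = 1/((-4)**2*(3 + (-4)**2)) = 1/(16*(3 + 16)) = 1/(16*19) = 1/304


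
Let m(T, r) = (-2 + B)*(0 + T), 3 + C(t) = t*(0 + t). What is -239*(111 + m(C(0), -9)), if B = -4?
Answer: -30831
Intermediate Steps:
C(t) = -3 + t² (C(t) = -3 + t*(0 + t) = -3 + t*t = -3 + t²)
m(T, r) = -6*T (m(T, r) = (-2 - 4)*(0 + T) = -6*T)
-239*(111 + m(C(0), -9)) = -239*(111 - 6*(-3 + 0²)) = -239*(111 - 6*(-3 + 0)) = -239*(111 - 6*(-3)) = -239*(111 + 18) = -239*129 = -30831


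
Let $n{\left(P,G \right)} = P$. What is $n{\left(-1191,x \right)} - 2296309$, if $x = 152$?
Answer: $-2297500$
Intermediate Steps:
$n{\left(-1191,x \right)} - 2296309 = -1191 - 2296309 = -2297500$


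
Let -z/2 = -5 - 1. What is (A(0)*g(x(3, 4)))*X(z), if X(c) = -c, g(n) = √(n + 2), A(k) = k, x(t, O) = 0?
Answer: 0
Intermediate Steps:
g(n) = √(2 + n)
z = 12 (z = -2*(-5 - 1) = -2*(-6) = 12)
(A(0)*g(x(3, 4)))*X(z) = (0*√(2 + 0))*(-1*12) = (0*√2)*(-12) = 0*(-12) = 0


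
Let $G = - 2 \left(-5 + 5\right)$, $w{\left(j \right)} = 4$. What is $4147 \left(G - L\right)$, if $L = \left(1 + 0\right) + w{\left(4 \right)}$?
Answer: $-20735$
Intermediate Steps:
$L = 5$ ($L = \left(1 + 0\right) + 4 = 1 + 4 = 5$)
$G = 0$ ($G = \left(-2\right) 0 = 0$)
$4147 \left(G - L\right) = 4147 \left(0 - 5\right) = 4147 \left(-5\right) = -20735$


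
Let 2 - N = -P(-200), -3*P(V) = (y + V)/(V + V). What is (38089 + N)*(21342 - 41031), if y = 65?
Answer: -59997718719/80 ≈ -7.4997e+8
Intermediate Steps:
P(V) = -(65 + V)/(6*V) (P(V) = -(65 + V)/(3*(V + V)) = -(65 + V)/(3*(2*V)) = -(65 + V)*1/(2*V)/3 = -(65 + V)/(6*V))
N = 151/80 (N = 2 - (-1)*(⅙)*(-65 - 1*(-200))/(-200) = 2 - (-1)*(⅙)*(-1/200)*(-65 + 200) = 2 - (-1)*(⅙)*(-1/200)*135 = 2 - (-1)*(-9)/80 = 2 - 1*9/80 = 2 - 9/80 = 151/80 ≈ 1.8875)
(38089 + N)*(21342 - 41031) = (38089 + 151/80)*(21342 - 41031) = (3047271/80)*(-19689) = -59997718719/80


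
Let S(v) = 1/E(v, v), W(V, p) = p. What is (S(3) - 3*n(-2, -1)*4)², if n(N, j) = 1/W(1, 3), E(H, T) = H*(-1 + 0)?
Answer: 169/9 ≈ 18.778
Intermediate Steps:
E(H, T) = -H (E(H, T) = H*(-1) = -H)
n(N, j) = ⅓ (n(N, j) = 1/3 = ⅓)
S(v) = -1/v (S(v) = 1/(-v) = -1/v)
(S(3) - 3*n(-2, -1)*4)² = (-1/3 - 3*⅓*4)² = (-1*⅓ - 1*4)² = (-⅓ - 4)² = (-13/3)² = 169/9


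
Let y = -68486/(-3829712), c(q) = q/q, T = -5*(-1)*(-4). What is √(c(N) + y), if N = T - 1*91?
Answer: √933060978686/957428 ≈ 1.0089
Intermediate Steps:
T = -20 (T = 5*(-4) = -20)
N = -111 (N = -20 - 1*91 = -20 - 91 = -111)
c(q) = 1
y = 34243/1914856 (y = -68486*(-1/3829712) = 34243/1914856 ≈ 0.017883)
√(c(N) + y) = √(1 + 34243/1914856) = √(1949099/1914856) = √933060978686/957428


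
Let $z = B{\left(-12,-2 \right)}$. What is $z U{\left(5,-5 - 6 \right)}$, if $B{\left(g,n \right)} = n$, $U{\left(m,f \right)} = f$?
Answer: $22$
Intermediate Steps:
$z = -2$
$z U{\left(5,-5 - 6 \right)} = - 2 \left(-5 - 6\right) = \left(-2\right) \left(-11\right) = 22$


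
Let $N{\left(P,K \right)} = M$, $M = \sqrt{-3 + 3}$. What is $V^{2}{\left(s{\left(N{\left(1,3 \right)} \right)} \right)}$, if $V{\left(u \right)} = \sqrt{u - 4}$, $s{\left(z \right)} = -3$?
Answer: $-7$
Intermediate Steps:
$M = 0$ ($M = \sqrt{0} = 0$)
$N{\left(P,K \right)} = 0$
$V{\left(u \right)} = \sqrt{-4 + u}$ ($V{\left(u \right)} = \sqrt{u - 4} = \sqrt{-4 + u}$)
$V^{2}{\left(s{\left(N{\left(1,3 \right)} \right)} \right)} = \left(\sqrt{-4 - 3}\right)^{2} = \left(\sqrt{-7}\right)^{2} = \left(i \sqrt{7}\right)^{2} = -7$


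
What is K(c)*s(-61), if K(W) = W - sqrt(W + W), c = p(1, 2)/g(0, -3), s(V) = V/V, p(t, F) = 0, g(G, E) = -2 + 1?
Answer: 0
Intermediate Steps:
g(G, E) = -1
s(V) = 1
c = 0 (c = 0/(-1) = 0*(-1) = 0)
K(W) = W - sqrt(2)*sqrt(W) (K(W) = W - sqrt(2*W) = W - sqrt(2)*sqrt(W))
K(c)*s(-61) = (0 - sqrt(2)*sqrt(0))*1 = (0 - 1*sqrt(2)*0)*1 = (0 + 0)*1 = 0*1 = 0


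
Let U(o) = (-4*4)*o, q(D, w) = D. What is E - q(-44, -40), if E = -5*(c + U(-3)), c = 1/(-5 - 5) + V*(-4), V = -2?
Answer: -471/2 ≈ -235.50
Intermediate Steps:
U(o) = -16*o
c = 79/10 (c = 1/(-5 - 5) - 2*(-4) = 1/(-10) + 8 = -⅒ + 8 = 79/10 ≈ 7.9000)
E = -559/2 (E = -5*(79/10 - 16*(-3)) = -5*(79/10 + 48) = -5*559/10 = -559/2 ≈ -279.50)
E - q(-44, -40) = -559/2 - 1*(-44) = -559/2 + 44 = -471/2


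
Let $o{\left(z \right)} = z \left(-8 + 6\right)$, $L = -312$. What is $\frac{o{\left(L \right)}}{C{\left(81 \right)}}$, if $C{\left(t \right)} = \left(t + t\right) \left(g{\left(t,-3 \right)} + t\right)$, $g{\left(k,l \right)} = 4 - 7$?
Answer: $\frac{4}{81} \approx 0.049383$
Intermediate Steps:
$o{\left(z \right)} = - 2 z$ ($o{\left(z \right)} = z \left(-2\right) = - 2 z$)
$g{\left(k,l \right)} = -3$ ($g{\left(k,l \right)} = 4 - 7 = -3$)
$C{\left(t \right)} = 2 t \left(-3 + t\right)$ ($C{\left(t \right)} = \left(t + t\right) \left(-3 + t\right) = 2 t \left(-3 + t\right)$)
$\frac{o{\left(L \right)}}{C{\left(81 \right)}} = \frac{\left(-2\right) \left(-312\right)}{2 \cdot 81 \left(-3 + 81\right)} = \frac{624}{2 \cdot 81 \cdot 78} = \frac{624}{12636} = 624 \cdot \frac{1}{12636} = \frac{4}{81}$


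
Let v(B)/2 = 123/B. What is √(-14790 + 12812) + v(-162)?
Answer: -41/27 + I*√1978 ≈ -1.5185 + 44.475*I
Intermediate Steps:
v(B) = 246/B (v(B) = 2*(123/B) = 246/B)
√(-14790 + 12812) + v(-162) = √(-14790 + 12812) + 246/(-162) = √(-1978) + 246*(-1/162) = I*√1978 - 41/27 = -41/27 + I*√1978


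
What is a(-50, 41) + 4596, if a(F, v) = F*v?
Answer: 2546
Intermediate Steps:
a(-50, 41) + 4596 = -50*41 + 4596 = -2050 + 4596 = 2546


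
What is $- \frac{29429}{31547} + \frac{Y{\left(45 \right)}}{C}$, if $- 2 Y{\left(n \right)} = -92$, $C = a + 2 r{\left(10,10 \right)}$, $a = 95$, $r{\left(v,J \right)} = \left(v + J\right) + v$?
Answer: $- \frac{3110333}{4889785} \approx -0.63609$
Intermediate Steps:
$r{\left(v,J \right)} = J + 2 v$ ($r{\left(v,J \right)} = \left(J + v\right) + v = J + 2 v$)
$C = 155$ ($C = 95 + 2 \left(10 + 2 \cdot 10\right) = 95 + 2 \left(10 + 20\right) = 95 + 2 \cdot 30 = 95 + 60 = 155$)
$Y{\left(n \right)} = 46$ ($Y{\left(n \right)} = \left(- \frac{1}{2}\right) \left(-92\right) = 46$)
$- \frac{29429}{31547} + \frac{Y{\left(45 \right)}}{C} = - \frac{29429}{31547} + \frac{46}{155} = - \frac{3110333}{4889785}$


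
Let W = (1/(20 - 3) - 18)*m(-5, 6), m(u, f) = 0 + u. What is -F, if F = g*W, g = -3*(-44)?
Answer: -201300/17 ≈ -11841.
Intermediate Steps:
m(u, f) = u
g = 132
W = 1525/17 (W = (1/(20 - 3) - 18)*(-5) = (1/17 - 18)*(-5) = -305/17*(-5) = 1525/17 ≈ 89.706)
F = 201300/17 (F = 132*(1525/17) = 201300/17 ≈ 11841.)
-F = -1*201300/17 = -201300/17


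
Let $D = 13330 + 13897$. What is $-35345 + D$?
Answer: $-8118$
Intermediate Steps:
$D = 27227$
$-35345 + D = -35345 + 27227 = -8118$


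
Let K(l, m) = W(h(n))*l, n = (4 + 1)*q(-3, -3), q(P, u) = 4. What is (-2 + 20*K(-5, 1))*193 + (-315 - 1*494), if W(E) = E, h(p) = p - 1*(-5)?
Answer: -483695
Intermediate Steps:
n = 20 (n = (4 + 1)*4 = 5*4 = 20)
h(p) = 5 + p (h(p) = p + 5 = 5 + p)
K(l, m) = 25*l (K(l, m) = (5 + 20)*l = 25*l)
(-2 + 20*K(-5, 1))*193 + (-315 - 1*494) = (-2 + 20*(25*(-5)))*193 + (-315 - 1*494) = (-2 + 20*(-125))*193 + (-315 - 494) = (-2 - 2500)*193 - 809 = -2502*193 - 809 = -482886 - 809 = -483695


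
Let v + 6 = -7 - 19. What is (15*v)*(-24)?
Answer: 11520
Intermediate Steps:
v = -32 (v = -6 + (-7 - 19) = -6 - 26 = -32)
(15*v)*(-24) = (15*(-32))*(-24) = -480*(-24) = 11520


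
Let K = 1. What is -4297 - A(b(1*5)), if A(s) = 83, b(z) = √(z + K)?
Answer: -4380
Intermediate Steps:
b(z) = √(1 + z) (b(z) = √(z + 1) = √(1 + z))
-4297 - A(b(1*5)) = -4297 - 1*83 = -4297 - 83 = -4380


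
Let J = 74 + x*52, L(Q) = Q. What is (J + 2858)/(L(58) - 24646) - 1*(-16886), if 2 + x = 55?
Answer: 11532980/683 ≈ 16886.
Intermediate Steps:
x = 53 (x = -2 + 55 = 53)
J = 2830 (J = 74 + 53*52 = 74 + 2756 = 2830)
(J + 2858)/(L(58) - 24646) - 1*(-16886) = (2830 + 2858)/(58 - 24646) - 1*(-16886) = 5688/(-24588) + 16886 = 5688*(-1/24588) + 16886 = -158/683 + 16886 = 11532980/683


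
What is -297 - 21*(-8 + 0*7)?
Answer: -129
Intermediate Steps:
-297 - 21*(-8 + 0*7) = -297 - 21*(-8 + 0) = -297 - 21*(-8) = -297 + 168 = -129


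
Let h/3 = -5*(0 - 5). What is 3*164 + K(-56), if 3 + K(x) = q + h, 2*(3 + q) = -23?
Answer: 1099/2 ≈ 549.50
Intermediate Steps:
q = -29/2 (q = -3 + (1/2)*(-23) = -3 - 23/2 = -29/2 ≈ -14.500)
h = 75 (h = 3*(-5*(0 - 5)) = 3*(-5*(-5)) = 3*25 = 75)
K(x) = 115/2 (K(x) = -3 + (-29/2 + 75) = -3 + 121/2 = 115/2)
3*164 + K(-56) = 3*164 + 115/2 = 492 + 115/2 = 1099/2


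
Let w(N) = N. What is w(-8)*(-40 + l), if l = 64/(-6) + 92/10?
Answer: 4976/15 ≈ 331.73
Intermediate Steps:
l = -22/15 (l = 64*(-⅙) + 92*(⅒) = -32/3 + 46/5 = -22/15 ≈ -1.4667)
w(-8)*(-40 + l) = -8*(-40 - 22/15) = -8*(-622/15) = 4976/15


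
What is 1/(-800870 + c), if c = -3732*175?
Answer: -1/1453970 ≈ -6.8777e-7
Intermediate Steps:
c = -653100
1/(-800870 + c) = 1/(-800870 - 653100) = 1/(-1453970) = -1/1453970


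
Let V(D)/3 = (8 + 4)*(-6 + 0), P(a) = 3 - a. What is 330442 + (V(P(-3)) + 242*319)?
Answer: 407424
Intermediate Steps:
V(D) = -216 (V(D) = 3*((8 + 4)*(-6 + 0)) = 3*(12*(-6)) = 3*(-72) = -216)
330442 + (V(P(-3)) + 242*319) = 330442 + (-216 + 242*319) = 330442 + (-216 + 77198) = 330442 + 76982 = 407424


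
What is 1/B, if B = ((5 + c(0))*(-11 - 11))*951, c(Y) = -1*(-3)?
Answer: -1/167376 ≈ -5.9746e-6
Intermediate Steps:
c(Y) = 3
B = -167376 (B = ((5 + 3)*(-11 - 11))*951 = (8*(-22))*951 = -176*951 = -167376)
1/B = 1/(-167376) = -1/167376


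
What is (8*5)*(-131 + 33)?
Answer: -3920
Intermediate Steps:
(8*5)*(-131 + 33) = 40*(-98) = -3920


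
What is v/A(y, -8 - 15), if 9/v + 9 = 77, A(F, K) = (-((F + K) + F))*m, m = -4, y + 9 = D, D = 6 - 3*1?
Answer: -9/9520 ≈ -0.00094538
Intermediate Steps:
D = 3 (D = 6 - 3 = 3)
y = -6 (y = -9 + 3 = -6)
A(F, K) = 4*K + 8*F (A(F, K) = -((F + K) + F)*(-4) = -(K + 2*F)*(-4) = (-K - 2*F)*(-4) = 4*K + 8*F)
v = 9/68 (v = 9/(-9 + 77) = 9/68 ≈ 0.13235)
v/A(y, -8 - 15) = 9/(68*(4*(-8 - 15) + 8*(-6))) = 9/(68*(4*(-23) - 48)) = 9/(68*(-92 - 48)) = (9/68)/(-140) = (9/68)*(-1/140) = -9/9520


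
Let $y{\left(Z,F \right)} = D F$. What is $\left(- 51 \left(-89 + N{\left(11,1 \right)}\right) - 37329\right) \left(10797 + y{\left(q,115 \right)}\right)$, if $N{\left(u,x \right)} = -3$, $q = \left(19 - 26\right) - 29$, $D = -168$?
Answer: $278165151$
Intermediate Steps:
$q = -36$ ($q = -7 - 29 = -36$)
$y{\left(Z,F \right)} = - 168 F$
$\left(- 51 \left(-89 + N{\left(11,1 \right)}\right) - 37329\right) \left(10797 + y{\left(q,115 \right)}\right) = \left(- 51 \left(-89 - 3\right) - 37329\right) \left(10797 - 19320\right) = \left(\left(-51\right) \left(-92\right) - 37329\right) \left(10797 - 19320\right) = \left(4692 - 37329\right) \left(-8523\right) = \left(-32637\right) \left(-8523\right) = 278165151$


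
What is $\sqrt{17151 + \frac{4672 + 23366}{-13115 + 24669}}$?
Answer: $\frac{21 \sqrt{1298126562}}{5777} \approx 130.97$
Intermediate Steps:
$\sqrt{17151 + \frac{4672 + 23366}{-13115 + 24669}} = \sqrt{17151 + \frac{28038}{11554}} = \sqrt{17151 + 28038 \cdot \frac{1}{11554}} = \sqrt{17151 + \frac{14019}{5777}} = \sqrt{\frac{99095346}{5777}} = \frac{21 \sqrt{1298126562}}{5777}$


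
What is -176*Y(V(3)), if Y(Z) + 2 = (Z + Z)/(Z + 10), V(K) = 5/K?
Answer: 2112/7 ≈ 301.71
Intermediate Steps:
Y(Z) = -2 + 2*Z/(10 + Z) (Y(Z) = -2 + (Z + Z)/(Z + 10) = -2 + (2*Z)/(10 + Z) = -2 + 2*Z/(10 + Z))
-176*Y(V(3)) = -(-3520)/(10 + 5/3) = -(-3520)/35/3 = -(-3520)*3/35 = -176*(-12/7) = 2112/7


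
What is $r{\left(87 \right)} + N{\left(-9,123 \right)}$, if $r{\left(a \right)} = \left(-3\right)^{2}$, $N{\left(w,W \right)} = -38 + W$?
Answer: $94$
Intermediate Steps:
$r{\left(a \right)} = 9$
$r{\left(87 \right)} + N{\left(-9,123 \right)} = 9 + \left(-38 + 123\right) = 9 + 85 = 94$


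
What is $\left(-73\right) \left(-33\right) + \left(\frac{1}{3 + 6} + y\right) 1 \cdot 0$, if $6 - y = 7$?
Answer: $2409$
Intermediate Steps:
$y = -1$ ($y = 6 - 7 = -1$)
$\left(-73\right) \left(-33\right) + \left(\frac{1}{3 + 6} + y\right) 1 \cdot 0 = \left(-73\right) \left(-33\right) + \left(\frac{1}{3 + 6} - 1\right) 1 \cdot 0 = 2409 + \left(\frac{1}{9} - 1\right) 0 = 2409 - 0 = 2409 + 0 = 2409$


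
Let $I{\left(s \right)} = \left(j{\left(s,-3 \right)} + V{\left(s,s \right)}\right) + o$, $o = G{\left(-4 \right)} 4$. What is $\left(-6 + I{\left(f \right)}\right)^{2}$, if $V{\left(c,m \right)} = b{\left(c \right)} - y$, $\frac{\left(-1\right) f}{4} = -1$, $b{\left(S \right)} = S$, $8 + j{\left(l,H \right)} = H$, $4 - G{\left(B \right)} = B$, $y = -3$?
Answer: $484$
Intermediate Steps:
$G{\left(B \right)} = 4 - B$
$j{\left(l,H \right)} = -8 + H$
$f = 4$ ($f = \left(-4\right) \left(-1\right) = 4$)
$o = 32$ ($o = \left(4 - -4\right) 4 = \left(4 + 4\right) 4 = 8 \cdot 4 = 32$)
$V{\left(c,m \right)} = 3 + c$ ($V{\left(c,m \right)} = c - -3 = c + 3 = 3 + c$)
$I{\left(s \right)} = 24 + s$ ($I{\left(s \right)} = \left(\left(-8 - 3\right) + \left(3 + s\right)\right) + 32 = \left(-11 + \left(3 + s\right)\right) + 32 = \left(-8 + s\right) + 32 = 24 + s$)
$\left(-6 + I{\left(f \right)}\right)^{2} = \left(-6 + \left(24 + 4\right)\right)^{2} = \left(-6 + 28\right)^{2} = 22^{2} = 484$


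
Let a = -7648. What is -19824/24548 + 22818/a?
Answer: -88968777/23467888 ≈ -3.7911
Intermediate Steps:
-19824/24548 + 22818/a = -19824/24548 + 22818/(-7648) = -19824*1/24548 + 22818*(-1/7648) = -4956/6137 - 11409/3824 = -88968777/23467888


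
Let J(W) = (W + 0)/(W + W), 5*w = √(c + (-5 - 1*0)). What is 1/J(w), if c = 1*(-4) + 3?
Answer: 2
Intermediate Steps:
c = -1 (c = -4 + 3 = -1)
w = I*√6/5 (w = √(-1 + (-5 - 1*0))/5 = √(-1 + (-5 + 0))/5 = √(-1 - 5)/5 = √(-6)/5 = (I*√6)/5 = I*√6/5 ≈ 0.4899*I)
J(W) = ½ (J(W) = W/((2*W)) = W*(1/(2*W)) = ½)
1/J(w) = 1/(½) = 2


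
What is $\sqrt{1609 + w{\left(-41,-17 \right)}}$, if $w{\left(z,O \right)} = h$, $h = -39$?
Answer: $\sqrt{1570} \approx 39.623$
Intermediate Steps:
$w{\left(z,O \right)} = -39$
$\sqrt{1609 + w{\left(-41,-17 \right)}} = \sqrt{1609 - 39} = \sqrt{1570}$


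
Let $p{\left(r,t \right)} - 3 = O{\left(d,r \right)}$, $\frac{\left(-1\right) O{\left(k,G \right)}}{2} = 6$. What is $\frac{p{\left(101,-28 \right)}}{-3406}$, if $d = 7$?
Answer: $\frac{9}{3406} \approx 0.0026424$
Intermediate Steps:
$O{\left(k,G \right)} = -12$ ($O{\left(k,G \right)} = \left(-2\right) 6 = -12$)
$p{\left(r,t \right)} = -9$ ($p{\left(r,t \right)} = 3 - 12 = -9$)
$\frac{p{\left(101,-28 \right)}}{-3406} = - \frac{9}{-3406} = \left(-9\right) \left(- \frac{1}{3406}\right) = \frac{9}{3406}$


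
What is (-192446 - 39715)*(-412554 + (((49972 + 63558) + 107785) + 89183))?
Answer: 23693423016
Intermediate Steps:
(-192446 - 39715)*(-412554 + (((49972 + 63558) + 107785) + 89183)) = -232161*(-412554 + ((113530 + 107785) + 89183)) = -232161*(-412554 + (221315 + 89183)) = -232161*(-412554 + 310498) = -232161*(-102056) = 23693423016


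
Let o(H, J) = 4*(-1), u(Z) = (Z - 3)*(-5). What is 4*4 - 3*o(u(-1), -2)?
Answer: 28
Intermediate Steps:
u(Z) = 15 - 5*Z (u(Z) = (-3 + Z)*(-5) = 15 - 5*Z)
o(H, J) = -4
4*4 - 3*o(u(-1), -2) = 4*4 - 3*(-4) = 16 + 12 = 28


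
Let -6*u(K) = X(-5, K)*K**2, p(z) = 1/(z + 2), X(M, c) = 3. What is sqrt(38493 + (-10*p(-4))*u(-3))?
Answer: 3*sqrt(17098)/2 ≈ 196.14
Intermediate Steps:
p(z) = 1/(2 + z)
u(K) = -K**2/2
sqrt(38493 + (-10*p(-4))*u(-3)) = sqrt(38493 + (-10/(2 - 4))*(-1/2*(-3)**2)) = sqrt(38493 + (-10/(-2))*(-1/2*9)) = sqrt(38493 - 10*(-1/2)*(-9/2)) = sqrt(38493 + 5*(-9/2)) = sqrt(38493 - 45/2) = sqrt(76941/2) = 3*sqrt(17098)/2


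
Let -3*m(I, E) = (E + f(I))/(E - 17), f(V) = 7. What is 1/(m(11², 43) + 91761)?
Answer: 39/3578654 ≈ 1.0898e-5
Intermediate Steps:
m(I, E) = -(7 + E)/(3*(-17 + E)) (m(I, E) = -(E + 7)/(3*(E - 17)) = -(7 + E)/(3*(-17 + E)))
1/(m(11², 43) + 91761) = 1/((-7 - 1*43)/(3*(-17 + 43)) + 91761) = 1/((⅓)*(-7 - 43)/26 + 91761) = 1/((⅓)*(1/26)*(-50) + 91761) = 1/(-25/39 + 91761) = 1/(3578654/39) = 39/3578654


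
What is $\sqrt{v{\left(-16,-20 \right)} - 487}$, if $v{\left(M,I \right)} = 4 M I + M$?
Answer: $\sqrt{777} \approx 27.875$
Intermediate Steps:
$v{\left(M,I \right)} = M + 4 I M$ ($v{\left(M,I \right)} = 4 I M + M = M + 4 I M$)
$\sqrt{v{\left(-16,-20 \right)} - 487} = \sqrt{- 16 \left(1 + 4 \left(-20\right)\right) - 487} = \sqrt{- 16 \left(1 - 80\right) - 487} = \sqrt{\left(-16\right) \left(-79\right) - 487} = \sqrt{1264 - 487} = \sqrt{777}$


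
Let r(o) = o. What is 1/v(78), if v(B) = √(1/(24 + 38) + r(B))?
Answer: √299894/4837 ≈ 0.11322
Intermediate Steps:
v(B) = √(1/62 + B) (v(B) = √(1/(24 + 38) + B) = √(1/62 + B))
1/v(78) = 1/(√(62 + 3844*78)/62) = 1/(√(62 + 299832)/62) = 1/(√299894/62) = √299894/4837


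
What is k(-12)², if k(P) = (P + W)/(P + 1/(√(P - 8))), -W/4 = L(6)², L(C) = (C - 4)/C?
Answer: -250880*I/(-233199*I + 3888*√5) ≈ 1.0743 - 0.040052*I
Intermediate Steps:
L(C) = (-4 + C)/C
W = -4/9 (W = -4*(-4 + 6)²/36 = -4*((⅙)*2)² = -4*(⅓)² = -4*⅑ = -4/9 ≈ -0.44444)
k(P) = (-4/9 + P)/(P + (-8 + P)^(-½)) (k(P) = (P - 4/9)/(P + 1/(√(P - 8))) = (-4/9 + P)/(P + 1/(√(-8 + P))) = (-4/9 + P)/(P + (-8 + P)^(-½)))
k(-12)² = (√(-8 - 12)*(-4/9 - 12)/(1 - 12*√(-8 - 12)))² = (√(-20)*(-112/9)/(1 - 24*I*√5))² = ((2*I*√5)*(-112/9)/(1 - 24*I*√5))² = (-224*I*√5/(9*(1 - 24*I*√5)))² = -250880/(81*(1 - 24*I*√5)²)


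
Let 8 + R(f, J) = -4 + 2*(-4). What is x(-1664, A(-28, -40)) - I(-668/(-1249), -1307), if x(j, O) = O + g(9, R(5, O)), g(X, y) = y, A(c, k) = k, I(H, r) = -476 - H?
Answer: 520252/1249 ≈ 416.53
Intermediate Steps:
R(f, J) = -20 (R(f, J) = -8 + (-4 + 2*(-4)) = -8 + (-4 - 8) = -8 - 12 = -20)
x(j, O) = -20 + O (x(j, O) = O - 20 = -20 + O)
x(-1664, A(-28, -40)) - I(-668/(-1249), -1307) = (-20 - 40) - (-476 - (-668)/(-1249)) = -60 - (-476 - (-668)*(-1)/1249) = -60 - (-476 - 1*668/1249) = -60 - (-476 - 668/1249) = -60 - 1*(-595192/1249) = -60 + 595192/1249 = 520252/1249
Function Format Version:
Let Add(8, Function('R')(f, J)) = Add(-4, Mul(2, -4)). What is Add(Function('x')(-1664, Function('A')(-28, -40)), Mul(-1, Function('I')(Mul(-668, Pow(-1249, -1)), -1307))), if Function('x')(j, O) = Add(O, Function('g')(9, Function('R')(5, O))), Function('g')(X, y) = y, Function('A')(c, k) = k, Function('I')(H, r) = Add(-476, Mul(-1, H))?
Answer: Rational(520252, 1249) ≈ 416.53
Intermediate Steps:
Function('R')(f, J) = -20 (Function('R')(f, J) = Add(-8, Add(-4, Mul(2, -4))) = Add(-8, Add(-4, -8)) = Add(-8, -12) = -20)
Function('x')(j, O) = Add(-20, O) (Function('x')(j, O) = Add(O, -20) = Add(-20, O))
Add(Function('x')(-1664, Function('A')(-28, -40)), Mul(-1, Function('I')(Mul(-668, Pow(-1249, -1)), -1307))) = Add(Add(-20, -40), Mul(-1, Add(-476, Mul(-1, Mul(-668, Pow(-1249, -1)))))) = Add(-60, Mul(-1, Add(-476, Mul(-1, Mul(-668, Rational(-1, 1249)))))) = Add(-60, Mul(-1, Add(-476, Mul(-1, Rational(668, 1249))))) = Add(-60, Mul(-1, Add(-476, Rational(-668, 1249)))) = Add(-60, Mul(-1, Rational(-595192, 1249))) = Add(-60, Rational(595192, 1249)) = Rational(520252, 1249)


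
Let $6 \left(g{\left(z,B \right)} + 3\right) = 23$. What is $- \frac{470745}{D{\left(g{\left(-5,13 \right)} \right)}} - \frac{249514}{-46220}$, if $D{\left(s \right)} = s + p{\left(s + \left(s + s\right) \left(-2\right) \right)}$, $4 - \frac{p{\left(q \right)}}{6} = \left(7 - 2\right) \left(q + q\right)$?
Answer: $- \frac{65142631607}{24242390} \approx -2687.1$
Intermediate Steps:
$p{\left(q \right)} = 24 - 60 q$ ($p{\left(q \right)} = 24 - 6 \left(7 - 2\right) \left(q + q\right) = 24 - 6 \cdot 5 \cdot 2 q = 24 - 6 \cdot 10 q = 24 - 60 q$)
$g{\left(z,B \right)} = \frac{5}{6}$ ($g{\left(z,B \right)} = -3 + \frac{1}{6} \cdot 23 = -3 + \frac{23}{6} = \frac{5}{6}$)
$D{\left(s \right)} = 24 + 181 s$ ($D{\left(s \right)} = s - \left(-24 + 60 \left(s + \left(s + s\right) \left(-2\right)\right)\right) = s - \left(-24 + 60 \left(s + 2 s \left(-2\right)\right)\right) = s - \left(-24 + 60 \left(s - 4 s\right)\right) = s - \left(-24 + 60 \left(- 3 s\right)\right) = s + \left(24 + 180 s\right) = 24 + 181 s$)
$- \frac{470745}{D{\left(g{\left(-5,13 \right)} \right)}} - \frac{249514}{-46220} = - \frac{470745}{24 + 181 \cdot \frac{5}{6}} - \frac{249514}{-46220} = - \frac{470745}{24 + \frac{905}{6}} - - \frac{124757}{23110} = - \frac{470745}{\frac{1049}{6}} + \frac{124757}{23110} = \left(-470745\right) \frac{6}{1049} + \frac{124757}{23110} = - \frac{2824470}{1049} + \frac{124757}{23110} = - \frac{65142631607}{24242390}$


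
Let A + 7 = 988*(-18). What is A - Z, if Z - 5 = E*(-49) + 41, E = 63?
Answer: -14750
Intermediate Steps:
Z = -3041 (Z = 5 + (63*(-49) + 41) = 5 + (-3087 + 41) = 5 - 3046 = -3041)
A = -17791 (A = -7 + 988*(-18) = -7 - 17784 = -17791)
A - Z = -17791 - 1*(-3041) = -17791 + 3041 = -14750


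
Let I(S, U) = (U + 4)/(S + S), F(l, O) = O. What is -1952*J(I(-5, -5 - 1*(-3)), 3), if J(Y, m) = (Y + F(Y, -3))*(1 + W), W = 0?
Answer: 31232/5 ≈ 6246.4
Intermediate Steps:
I(S, U) = (4 + U)/(2*S) (I(S, U) = (4 + U)/((2*S)) = (4 + U)*(1/(2*S)) = (4 + U)/(2*S))
J(Y, m) = -3 + Y (J(Y, m) = (Y - 3)*(1 + 0) = (-3 + Y)*1 = -3 + Y)
-1952*J(I(-5, -5 - 1*(-3)), 3) = -1952*(-3 + (½)*(4 + (-5 - 1*(-3)))/(-5)) = -1952*(-3 + (½)*(-⅕)*(4 + (-5 + 3))) = -1952*(-3 + (½)*(-⅕)*(4 - 2)) = -1952*(-3 + (½)*(-⅕)*2) = -1952*(-3 - ⅕) = -1952*(-16/5) = 31232/5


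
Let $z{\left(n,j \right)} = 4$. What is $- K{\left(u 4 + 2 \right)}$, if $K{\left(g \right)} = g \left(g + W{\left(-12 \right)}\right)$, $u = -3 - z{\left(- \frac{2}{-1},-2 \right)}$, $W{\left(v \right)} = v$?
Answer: $-988$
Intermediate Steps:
$u = -7$ ($u = -3 - 4 = -7$)
$K{\left(g \right)} = g \left(-12 + g\right)$ ($K{\left(g \right)} = g \left(g - 12\right) = g \left(-12 + g\right)$)
$- K{\left(u 4 + 2 \right)} = - \left(\left(-7\right) 4 + 2\right) \left(-12 + \left(\left(-7\right) 4 + 2\right)\right) = - \left(-28 + 2\right) \left(-12 + \left(-28 + 2\right)\right) = - \left(-26\right) \left(-12 - 26\right) = - \left(-26\right) \left(-38\right) = \left(-1\right) 988 = -988$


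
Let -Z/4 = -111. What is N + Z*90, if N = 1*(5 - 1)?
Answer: 39964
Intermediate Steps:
Z = 444 (Z = -4*(-111) = 444)
N = 4 (N = 1*4 = 4)
N + Z*90 = 4 + 444*90 = 4 + 39960 = 39964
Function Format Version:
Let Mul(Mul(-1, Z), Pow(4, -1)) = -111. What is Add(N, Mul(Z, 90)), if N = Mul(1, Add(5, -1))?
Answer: 39964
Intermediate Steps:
Z = 444 (Z = Mul(-4, -111) = 444)
N = 4 (N = Mul(1, 4) = 4)
Add(N, Mul(Z, 90)) = Add(4, Mul(444, 90)) = Add(4, 39960) = 39964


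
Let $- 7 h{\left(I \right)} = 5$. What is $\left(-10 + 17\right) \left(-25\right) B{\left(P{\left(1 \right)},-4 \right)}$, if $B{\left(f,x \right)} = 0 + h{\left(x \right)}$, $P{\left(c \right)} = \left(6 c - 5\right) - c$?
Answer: $125$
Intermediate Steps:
$h{\left(I \right)} = - \frac{5}{7}$ ($h{\left(I \right)} = \left(- \frac{1}{7}\right) 5 = - \frac{5}{7}$)
$P{\left(c \right)} = -5 + 5 c$ ($P{\left(c \right)} = \left(-5 + 6 c\right) - c = -5 + 5 c$)
$B{\left(f,x \right)} = - \frac{5}{7}$ ($B{\left(f,x \right)} = 0 - \frac{5}{7} = - \frac{5}{7}$)
$\left(-10 + 17\right) \left(-25\right) B{\left(P{\left(1 \right)},-4 \right)} = \left(-10 + 17\right) \left(-25\right) \left(- \frac{5}{7}\right) = 7 \left(-25\right) \left(- \frac{5}{7}\right) = \left(-175\right) \left(- \frac{5}{7}\right) = 125$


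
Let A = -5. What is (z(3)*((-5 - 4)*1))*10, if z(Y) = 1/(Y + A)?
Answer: 45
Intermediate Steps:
z(Y) = 1/(-5 + Y) (z(Y) = 1/(Y - 5) = 1/(-5 + Y))
(z(3)*((-5 - 4)*1))*10 = (((-5 - 4)*1)/(-5 + 3))*10 = ((-9*1)/(-2))*10 = -½*(-9)*10 = (9/2)*10 = 45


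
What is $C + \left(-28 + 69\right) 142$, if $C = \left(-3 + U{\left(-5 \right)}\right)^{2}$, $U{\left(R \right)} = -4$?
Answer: $5871$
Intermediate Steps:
$C = 49$ ($C = \left(-3 - 4\right)^{2} = \left(-7\right)^{2} = 49$)
$C + \left(-28 + 69\right) 142 = 49 + \left(-28 + 69\right) 142 = 49 + 41 \cdot 142 = 49 + 5822 = 5871$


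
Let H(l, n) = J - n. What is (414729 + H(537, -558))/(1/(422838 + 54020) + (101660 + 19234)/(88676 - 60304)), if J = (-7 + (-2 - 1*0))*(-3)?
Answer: 351184720900329/3603081214 ≈ 97468.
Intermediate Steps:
J = 27 (J = (-7 + (-2 + 0))*(-3) = (-7 - 2)*(-3) = -9*(-3) = 27)
H(l, n) = 27 - n
(414729 + H(537, -558))/(1/(422838 + 54020) + (101660 + 19234)/(88676 - 60304)) = (414729 + (27 - 1*(-558)))/(1/(422838 + 54020) + (101660 + 19234)/(88676 - 60304)) = (414729 + (27 + 558))/(1/476858 + 120894/28372) = (414729 + 585)/(1/476858 + 120894*(1/28372)) = 415314/(1/476858 + 60447/14186) = 415314/(7206162428/1691176897) = 415314*(1691176897/7206162428) = 351184720900329/3603081214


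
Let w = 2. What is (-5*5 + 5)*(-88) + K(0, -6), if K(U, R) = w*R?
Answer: 1748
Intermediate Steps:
K(U, R) = 2*R
(-5*5 + 5)*(-88) + K(0, -6) = (-5*5 + 5)*(-88) + 2*(-6) = (-25 + 5)*(-88) - 12 = -20*(-88) - 12 = 1760 - 12 = 1748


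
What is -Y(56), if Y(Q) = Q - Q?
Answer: 0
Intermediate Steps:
Y(Q) = 0
-Y(56) = -1*0 = 0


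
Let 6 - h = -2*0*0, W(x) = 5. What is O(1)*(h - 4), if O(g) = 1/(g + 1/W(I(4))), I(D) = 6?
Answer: 5/3 ≈ 1.6667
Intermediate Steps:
h = 6 (h = 6 - (-2*0)*0 = 6 - 0*0 = 6 - 1*0 = 6 + 0 = 6)
O(g) = 1/(⅕ + g) (O(g) = 1/(g + 1/5) = 1/(g + ⅕) = 1/(⅕ + g))
O(1)*(h - 4) = (5/(1 + 5*1))*(6 - 4) = (5/(1 + 5))*2 = (5/6)*2 = (5*(⅙))*2 = (⅚)*2 = 5/3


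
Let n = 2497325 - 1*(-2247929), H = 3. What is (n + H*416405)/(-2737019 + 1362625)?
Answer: -5994469/1374394 ≈ -4.3615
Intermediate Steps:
n = 4745254 (n = 2497325 + 2247929 = 4745254)
(n + H*416405)/(-2737019 + 1362625) = (4745254 + 3*416405)/(-2737019 + 1362625) = (4745254 + 1249215)/(-1374394) = 5994469*(-1/1374394) = -5994469/1374394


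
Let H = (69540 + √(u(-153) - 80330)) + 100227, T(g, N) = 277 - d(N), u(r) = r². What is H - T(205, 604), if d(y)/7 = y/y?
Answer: 169497 + I*√56921 ≈ 1.695e+5 + 238.58*I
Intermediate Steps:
d(y) = 7 (d(y) = 7*(y/y) = 7*1 = 7)
T(g, N) = 270 (T(g, N) = 277 - 1*7 = 277 - 7 = 270)
H = 169767 + I*√56921 (H = (69540 + √((-153)² - 80330)) + 100227 = (69540 + √(23409 - 80330)) + 100227 = (69540 + √(-56921)) + 100227 = (69540 + I*√56921) + 100227 = 169767 + I*√56921 ≈ 1.6977e+5 + 238.58*I)
H - T(205, 604) = (169767 + I*√56921) - 1*270 = (169767 + I*√56921) - 270 = 169497 + I*√56921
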